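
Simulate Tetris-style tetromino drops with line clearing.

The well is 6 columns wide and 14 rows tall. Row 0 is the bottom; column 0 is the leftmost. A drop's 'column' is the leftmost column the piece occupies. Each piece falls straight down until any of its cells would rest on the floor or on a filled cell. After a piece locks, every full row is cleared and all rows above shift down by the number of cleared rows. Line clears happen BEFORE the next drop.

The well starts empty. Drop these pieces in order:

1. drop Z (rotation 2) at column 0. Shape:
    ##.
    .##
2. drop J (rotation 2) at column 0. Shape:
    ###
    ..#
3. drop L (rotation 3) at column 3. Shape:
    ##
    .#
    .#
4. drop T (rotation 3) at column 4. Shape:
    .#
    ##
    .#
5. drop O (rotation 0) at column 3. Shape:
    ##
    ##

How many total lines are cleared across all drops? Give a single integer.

Drop 1: Z rot2 at col 0 lands with bottom-row=0; cleared 0 line(s) (total 0); column heights now [2 2 1 0 0 0], max=2
Drop 2: J rot2 at col 0 lands with bottom-row=1; cleared 0 line(s) (total 0); column heights now [3 3 3 0 0 0], max=3
Drop 3: L rot3 at col 3 lands with bottom-row=0; cleared 0 line(s) (total 0); column heights now [3 3 3 3 3 0], max=3
Drop 4: T rot3 at col 4 lands with bottom-row=2; cleared 1 line(s) (total 1); column heights now [2 2 2 0 3 4], max=4
Drop 5: O rot0 at col 3 lands with bottom-row=3; cleared 0 line(s) (total 1); column heights now [2 2 2 5 5 4], max=5

Answer: 1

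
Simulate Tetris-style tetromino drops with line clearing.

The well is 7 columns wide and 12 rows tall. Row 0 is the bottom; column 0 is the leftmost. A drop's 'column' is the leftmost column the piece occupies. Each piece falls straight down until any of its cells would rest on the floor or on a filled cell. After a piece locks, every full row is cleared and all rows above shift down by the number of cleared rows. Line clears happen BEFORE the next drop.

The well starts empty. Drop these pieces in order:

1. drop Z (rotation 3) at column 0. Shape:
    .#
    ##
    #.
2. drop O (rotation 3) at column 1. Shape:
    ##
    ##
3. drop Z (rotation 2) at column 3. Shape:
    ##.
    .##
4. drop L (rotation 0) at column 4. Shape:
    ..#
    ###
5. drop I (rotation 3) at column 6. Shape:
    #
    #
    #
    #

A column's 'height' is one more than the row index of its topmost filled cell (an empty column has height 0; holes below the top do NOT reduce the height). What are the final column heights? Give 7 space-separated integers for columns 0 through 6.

Drop 1: Z rot3 at col 0 lands with bottom-row=0; cleared 0 line(s) (total 0); column heights now [2 3 0 0 0 0 0], max=3
Drop 2: O rot3 at col 1 lands with bottom-row=3; cleared 0 line(s) (total 0); column heights now [2 5 5 0 0 0 0], max=5
Drop 3: Z rot2 at col 3 lands with bottom-row=0; cleared 0 line(s) (total 0); column heights now [2 5 5 2 2 1 0], max=5
Drop 4: L rot0 at col 4 lands with bottom-row=2; cleared 0 line(s) (total 0); column heights now [2 5 5 2 3 3 4], max=5
Drop 5: I rot3 at col 6 lands with bottom-row=4; cleared 0 line(s) (total 0); column heights now [2 5 5 2 3 3 8], max=8

Answer: 2 5 5 2 3 3 8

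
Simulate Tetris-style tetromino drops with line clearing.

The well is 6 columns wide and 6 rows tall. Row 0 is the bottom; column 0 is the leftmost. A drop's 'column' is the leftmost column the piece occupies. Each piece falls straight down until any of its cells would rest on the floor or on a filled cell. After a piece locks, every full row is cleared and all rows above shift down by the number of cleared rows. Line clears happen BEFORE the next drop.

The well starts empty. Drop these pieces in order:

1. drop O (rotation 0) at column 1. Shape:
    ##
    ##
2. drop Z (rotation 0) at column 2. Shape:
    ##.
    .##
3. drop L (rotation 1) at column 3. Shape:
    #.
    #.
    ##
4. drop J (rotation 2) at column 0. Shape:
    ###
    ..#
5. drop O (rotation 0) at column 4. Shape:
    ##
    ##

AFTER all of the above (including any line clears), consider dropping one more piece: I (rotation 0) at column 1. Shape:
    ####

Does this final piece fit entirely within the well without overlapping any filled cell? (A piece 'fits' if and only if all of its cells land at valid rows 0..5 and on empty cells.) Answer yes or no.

Drop 1: O rot0 at col 1 lands with bottom-row=0; cleared 0 line(s) (total 0); column heights now [0 2 2 0 0 0], max=2
Drop 2: Z rot0 at col 2 lands with bottom-row=1; cleared 0 line(s) (total 0); column heights now [0 2 3 3 2 0], max=3
Drop 3: L rot1 at col 3 lands with bottom-row=3; cleared 0 line(s) (total 0); column heights now [0 2 3 6 4 0], max=6
Drop 4: J rot2 at col 0 lands with bottom-row=3; cleared 0 line(s) (total 0); column heights now [5 5 5 6 4 0], max=6
Drop 5: O rot0 at col 4 lands with bottom-row=4; cleared 1 line(s) (total 1); column heights now [0 2 4 5 5 5], max=5
Test piece I rot0 at col 1 (width 4): heights before test = [0 2 4 5 5 5]; fits = True

Answer: yes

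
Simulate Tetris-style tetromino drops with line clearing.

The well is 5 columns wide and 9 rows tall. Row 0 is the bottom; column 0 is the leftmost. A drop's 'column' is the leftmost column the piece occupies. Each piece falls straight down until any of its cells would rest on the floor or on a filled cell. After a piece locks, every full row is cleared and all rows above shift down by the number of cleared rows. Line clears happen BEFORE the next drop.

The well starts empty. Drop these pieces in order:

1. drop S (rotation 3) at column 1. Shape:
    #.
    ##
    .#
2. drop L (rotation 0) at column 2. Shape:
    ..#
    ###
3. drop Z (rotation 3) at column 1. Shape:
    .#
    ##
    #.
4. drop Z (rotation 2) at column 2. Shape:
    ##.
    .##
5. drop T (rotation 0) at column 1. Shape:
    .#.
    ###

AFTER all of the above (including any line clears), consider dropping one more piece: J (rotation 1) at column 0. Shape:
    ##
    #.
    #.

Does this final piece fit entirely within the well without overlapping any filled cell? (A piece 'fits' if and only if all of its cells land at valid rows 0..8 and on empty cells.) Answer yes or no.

Drop 1: S rot3 at col 1 lands with bottom-row=0; cleared 0 line(s) (total 0); column heights now [0 3 2 0 0], max=3
Drop 2: L rot0 at col 2 lands with bottom-row=2; cleared 0 line(s) (total 0); column heights now [0 3 3 3 4], max=4
Drop 3: Z rot3 at col 1 lands with bottom-row=3; cleared 0 line(s) (total 0); column heights now [0 5 6 3 4], max=6
Drop 4: Z rot2 at col 2 lands with bottom-row=5; cleared 0 line(s) (total 0); column heights now [0 5 7 7 6], max=7
Drop 5: T rot0 at col 1 lands with bottom-row=7; cleared 0 line(s) (total 0); column heights now [0 8 9 8 6], max=9
Test piece J rot1 at col 0 (width 2): heights before test = [0 8 9 8 6]; fits = True

Answer: yes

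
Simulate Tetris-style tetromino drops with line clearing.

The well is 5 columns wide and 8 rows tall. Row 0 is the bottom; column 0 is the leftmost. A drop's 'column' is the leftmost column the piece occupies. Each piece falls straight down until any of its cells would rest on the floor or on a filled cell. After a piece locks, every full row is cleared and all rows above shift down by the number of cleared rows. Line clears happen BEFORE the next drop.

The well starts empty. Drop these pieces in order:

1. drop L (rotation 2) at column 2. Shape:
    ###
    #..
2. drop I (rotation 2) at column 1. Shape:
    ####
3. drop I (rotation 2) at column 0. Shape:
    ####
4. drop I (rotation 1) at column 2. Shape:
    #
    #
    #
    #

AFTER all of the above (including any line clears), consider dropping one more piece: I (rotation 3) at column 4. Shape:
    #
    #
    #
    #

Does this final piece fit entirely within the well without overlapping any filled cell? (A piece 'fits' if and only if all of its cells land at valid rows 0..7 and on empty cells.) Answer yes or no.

Answer: yes

Derivation:
Drop 1: L rot2 at col 2 lands with bottom-row=0; cleared 0 line(s) (total 0); column heights now [0 0 2 2 2], max=2
Drop 2: I rot2 at col 1 lands with bottom-row=2; cleared 0 line(s) (total 0); column heights now [0 3 3 3 3], max=3
Drop 3: I rot2 at col 0 lands with bottom-row=3; cleared 0 line(s) (total 0); column heights now [4 4 4 4 3], max=4
Drop 4: I rot1 at col 2 lands with bottom-row=4; cleared 0 line(s) (total 0); column heights now [4 4 8 4 3], max=8
Test piece I rot3 at col 4 (width 1): heights before test = [4 4 8 4 3]; fits = True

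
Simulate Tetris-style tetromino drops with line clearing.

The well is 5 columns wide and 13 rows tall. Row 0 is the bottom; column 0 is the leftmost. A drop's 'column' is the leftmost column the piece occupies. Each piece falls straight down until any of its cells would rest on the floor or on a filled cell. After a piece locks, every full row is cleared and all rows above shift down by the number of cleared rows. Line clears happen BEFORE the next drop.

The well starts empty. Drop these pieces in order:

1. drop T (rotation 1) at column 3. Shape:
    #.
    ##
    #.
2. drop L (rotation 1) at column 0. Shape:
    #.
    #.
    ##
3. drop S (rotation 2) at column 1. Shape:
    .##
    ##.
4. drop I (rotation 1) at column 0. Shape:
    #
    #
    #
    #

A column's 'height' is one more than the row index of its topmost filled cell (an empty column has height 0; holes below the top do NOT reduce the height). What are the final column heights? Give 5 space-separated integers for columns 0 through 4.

Answer: 7 3 4 4 2

Derivation:
Drop 1: T rot1 at col 3 lands with bottom-row=0; cleared 0 line(s) (total 0); column heights now [0 0 0 3 2], max=3
Drop 2: L rot1 at col 0 lands with bottom-row=0; cleared 0 line(s) (total 0); column heights now [3 1 0 3 2], max=3
Drop 3: S rot2 at col 1 lands with bottom-row=2; cleared 0 line(s) (total 0); column heights now [3 3 4 4 2], max=4
Drop 4: I rot1 at col 0 lands with bottom-row=3; cleared 0 line(s) (total 0); column heights now [7 3 4 4 2], max=7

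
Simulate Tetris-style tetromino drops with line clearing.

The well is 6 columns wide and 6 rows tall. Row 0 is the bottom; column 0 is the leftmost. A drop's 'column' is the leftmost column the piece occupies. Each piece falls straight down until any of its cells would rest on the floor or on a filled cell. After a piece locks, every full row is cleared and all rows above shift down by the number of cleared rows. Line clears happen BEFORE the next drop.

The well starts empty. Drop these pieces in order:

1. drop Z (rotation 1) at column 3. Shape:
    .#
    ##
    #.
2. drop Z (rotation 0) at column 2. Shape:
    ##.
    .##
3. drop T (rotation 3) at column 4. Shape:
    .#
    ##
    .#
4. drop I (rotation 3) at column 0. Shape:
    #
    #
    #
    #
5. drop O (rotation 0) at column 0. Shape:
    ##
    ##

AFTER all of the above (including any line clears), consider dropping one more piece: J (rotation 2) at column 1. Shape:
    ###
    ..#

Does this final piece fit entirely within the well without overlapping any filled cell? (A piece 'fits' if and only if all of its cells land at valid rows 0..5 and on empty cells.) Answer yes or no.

Answer: yes

Derivation:
Drop 1: Z rot1 at col 3 lands with bottom-row=0; cleared 0 line(s) (total 0); column heights now [0 0 0 2 3 0], max=3
Drop 2: Z rot0 at col 2 lands with bottom-row=3; cleared 0 line(s) (total 0); column heights now [0 0 5 5 4 0], max=5
Drop 3: T rot3 at col 4 lands with bottom-row=3; cleared 0 line(s) (total 0); column heights now [0 0 5 5 5 6], max=6
Drop 4: I rot3 at col 0 lands with bottom-row=0; cleared 0 line(s) (total 0); column heights now [4 0 5 5 5 6], max=6
Drop 5: O rot0 at col 0 lands with bottom-row=4; cleared 1 line(s) (total 1); column heights now [5 5 0 4 4 5], max=5
Test piece J rot2 at col 1 (width 3): heights before test = [5 5 0 4 4 5]; fits = True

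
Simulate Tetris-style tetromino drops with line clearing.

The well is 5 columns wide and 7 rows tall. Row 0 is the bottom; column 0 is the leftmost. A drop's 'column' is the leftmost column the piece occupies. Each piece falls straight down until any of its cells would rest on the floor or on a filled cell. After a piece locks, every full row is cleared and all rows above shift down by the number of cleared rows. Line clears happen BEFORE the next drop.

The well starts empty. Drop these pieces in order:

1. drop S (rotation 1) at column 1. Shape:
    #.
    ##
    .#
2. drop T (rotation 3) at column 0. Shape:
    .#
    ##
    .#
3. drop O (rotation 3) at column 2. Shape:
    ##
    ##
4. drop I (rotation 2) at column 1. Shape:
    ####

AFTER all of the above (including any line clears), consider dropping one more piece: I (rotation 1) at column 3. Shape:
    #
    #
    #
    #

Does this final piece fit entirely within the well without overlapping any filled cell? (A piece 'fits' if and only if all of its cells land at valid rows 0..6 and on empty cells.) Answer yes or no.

Drop 1: S rot1 at col 1 lands with bottom-row=0; cleared 0 line(s) (total 0); column heights now [0 3 2 0 0], max=3
Drop 2: T rot3 at col 0 lands with bottom-row=3; cleared 0 line(s) (total 0); column heights now [5 6 2 0 0], max=6
Drop 3: O rot3 at col 2 lands with bottom-row=2; cleared 0 line(s) (total 0); column heights now [5 6 4 4 0], max=6
Drop 4: I rot2 at col 1 lands with bottom-row=6; cleared 0 line(s) (total 0); column heights now [5 7 7 7 7], max=7
Test piece I rot1 at col 3 (width 1): heights before test = [5 7 7 7 7]; fits = False

Answer: no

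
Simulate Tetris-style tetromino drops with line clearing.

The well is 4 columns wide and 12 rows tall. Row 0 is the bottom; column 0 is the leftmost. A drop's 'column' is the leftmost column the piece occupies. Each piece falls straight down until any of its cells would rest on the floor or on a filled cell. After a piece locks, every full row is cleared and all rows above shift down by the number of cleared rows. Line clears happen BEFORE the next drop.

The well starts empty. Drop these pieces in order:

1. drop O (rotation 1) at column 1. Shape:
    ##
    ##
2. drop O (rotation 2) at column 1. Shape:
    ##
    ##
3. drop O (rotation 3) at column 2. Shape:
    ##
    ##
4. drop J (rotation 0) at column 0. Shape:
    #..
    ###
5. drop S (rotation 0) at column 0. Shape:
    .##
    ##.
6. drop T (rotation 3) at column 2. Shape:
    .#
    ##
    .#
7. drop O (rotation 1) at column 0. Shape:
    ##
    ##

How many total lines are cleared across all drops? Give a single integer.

Drop 1: O rot1 at col 1 lands with bottom-row=0; cleared 0 line(s) (total 0); column heights now [0 2 2 0], max=2
Drop 2: O rot2 at col 1 lands with bottom-row=2; cleared 0 line(s) (total 0); column heights now [0 4 4 0], max=4
Drop 3: O rot3 at col 2 lands with bottom-row=4; cleared 0 line(s) (total 0); column heights now [0 4 6 6], max=6
Drop 4: J rot0 at col 0 lands with bottom-row=6; cleared 0 line(s) (total 0); column heights now [8 7 7 6], max=8
Drop 5: S rot0 at col 0 lands with bottom-row=8; cleared 0 line(s) (total 0); column heights now [9 10 10 6], max=10
Drop 6: T rot3 at col 2 lands with bottom-row=9; cleared 0 line(s) (total 0); column heights now [9 10 11 12], max=12
Drop 7: O rot1 at col 0 lands with bottom-row=10; cleared 1 line(s) (total 1); column heights now [11 11 10 11], max=11

Answer: 1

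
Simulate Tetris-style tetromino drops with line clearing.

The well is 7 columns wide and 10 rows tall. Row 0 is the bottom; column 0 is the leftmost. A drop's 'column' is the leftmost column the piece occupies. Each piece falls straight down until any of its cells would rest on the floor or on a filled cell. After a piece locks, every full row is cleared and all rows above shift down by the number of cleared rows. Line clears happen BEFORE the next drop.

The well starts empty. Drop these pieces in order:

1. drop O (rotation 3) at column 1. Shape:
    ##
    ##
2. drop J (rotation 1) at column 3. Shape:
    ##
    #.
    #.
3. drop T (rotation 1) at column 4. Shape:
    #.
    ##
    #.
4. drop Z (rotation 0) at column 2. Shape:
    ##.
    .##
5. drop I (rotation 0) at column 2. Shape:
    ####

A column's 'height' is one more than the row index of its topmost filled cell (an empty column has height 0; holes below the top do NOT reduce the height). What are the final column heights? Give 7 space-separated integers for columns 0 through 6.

Answer: 0 2 9 9 9 9 0

Derivation:
Drop 1: O rot3 at col 1 lands with bottom-row=0; cleared 0 line(s) (total 0); column heights now [0 2 2 0 0 0 0], max=2
Drop 2: J rot1 at col 3 lands with bottom-row=0; cleared 0 line(s) (total 0); column heights now [0 2 2 3 3 0 0], max=3
Drop 3: T rot1 at col 4 lands with bottom-row=3; cleared 0 line(s) (total 0); column heights now [0 2 2 3 6 5 0], max=6
Drop 4: Z rot0 at col 2 lands with bottom-row=6; cleared 0 line(s) (total 0); column heights now [0 2 8 8 7 5 0], max=8
Drop 5: I rot0 at col 2 lands with bottom-row=8; cleared 0 line(s) (total 0); column heights now [0 2 9 9 9 9 0], max=9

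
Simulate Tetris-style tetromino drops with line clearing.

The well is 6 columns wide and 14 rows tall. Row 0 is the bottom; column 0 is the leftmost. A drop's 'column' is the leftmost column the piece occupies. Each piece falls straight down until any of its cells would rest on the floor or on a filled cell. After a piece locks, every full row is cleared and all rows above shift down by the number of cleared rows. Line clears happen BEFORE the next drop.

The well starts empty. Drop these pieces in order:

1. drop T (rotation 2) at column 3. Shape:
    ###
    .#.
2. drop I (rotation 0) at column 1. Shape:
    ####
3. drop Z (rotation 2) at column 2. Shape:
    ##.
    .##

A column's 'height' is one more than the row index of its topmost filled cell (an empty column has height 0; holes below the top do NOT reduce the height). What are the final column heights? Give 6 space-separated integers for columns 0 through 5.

Answer: 0 3 5 5 4 2

Derivation:
Drop 1: T rot2 at col 3 lands with bottom-row=0; cleared 0 line(s) (total 0); column heights now [0 0 0 2 2 2], max=2
Drop 2: I rot0 at col 1 lands with bottom-row=2; cleared 0 line(s) (total 0); column heights now [0 3 3 3 3 2], max=3
Drop 3: Z rot2 at col 2 lands with bottom-row=3; cleared 0 line(s) (total 0); column heights now [0 3 5 5 4 2], max=5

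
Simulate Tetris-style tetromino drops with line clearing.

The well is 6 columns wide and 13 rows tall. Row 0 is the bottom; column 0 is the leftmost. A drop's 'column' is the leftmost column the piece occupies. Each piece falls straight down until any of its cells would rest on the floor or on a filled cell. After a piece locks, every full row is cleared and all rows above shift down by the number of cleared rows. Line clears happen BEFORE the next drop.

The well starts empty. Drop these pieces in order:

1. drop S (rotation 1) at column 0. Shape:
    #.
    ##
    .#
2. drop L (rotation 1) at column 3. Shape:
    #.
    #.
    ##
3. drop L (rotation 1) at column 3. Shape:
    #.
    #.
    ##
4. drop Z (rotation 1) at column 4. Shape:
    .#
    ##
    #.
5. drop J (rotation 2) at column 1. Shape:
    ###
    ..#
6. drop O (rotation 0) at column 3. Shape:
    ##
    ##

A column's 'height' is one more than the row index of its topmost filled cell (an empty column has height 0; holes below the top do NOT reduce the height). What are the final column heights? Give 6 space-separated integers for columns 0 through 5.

Drop 1: S rot1 at col 0 lands with bottom-row=0; cleared 0 line(s) (total 0); column heights now [3 2 0 0 0 0], max=3
Drop 2: L rot1 at col 3 lands with bottom-row=0; cleared 0 line(s) (total 0); column heights now [3 2 0 3 1 0], max=3
Drop 3: L rot1 at col 3 lands with bottom-row=3; cleared 0 line(s) (total 0); column heights now [3 2 0 6 4 0], max=6
Drop 4: Z rot1 at col 4 lands with bottom-row=4; cleared 0 line(s) (total 0); column heights now [3 2 0 6 6 7], max=7
Drop 5: J rot2 at col 1 lands with bottom-row=6; cleared 0 line(s) (total 0); column heights now [3 8 8 8 6 7], max=8
Drop 6: O rot0 at col 3 lands with bottom-row=8; cleared 0 line(s) (total 0); column heights now [3 8 8 10 10 7], max=10

Answer: 3 8 8 10 10 7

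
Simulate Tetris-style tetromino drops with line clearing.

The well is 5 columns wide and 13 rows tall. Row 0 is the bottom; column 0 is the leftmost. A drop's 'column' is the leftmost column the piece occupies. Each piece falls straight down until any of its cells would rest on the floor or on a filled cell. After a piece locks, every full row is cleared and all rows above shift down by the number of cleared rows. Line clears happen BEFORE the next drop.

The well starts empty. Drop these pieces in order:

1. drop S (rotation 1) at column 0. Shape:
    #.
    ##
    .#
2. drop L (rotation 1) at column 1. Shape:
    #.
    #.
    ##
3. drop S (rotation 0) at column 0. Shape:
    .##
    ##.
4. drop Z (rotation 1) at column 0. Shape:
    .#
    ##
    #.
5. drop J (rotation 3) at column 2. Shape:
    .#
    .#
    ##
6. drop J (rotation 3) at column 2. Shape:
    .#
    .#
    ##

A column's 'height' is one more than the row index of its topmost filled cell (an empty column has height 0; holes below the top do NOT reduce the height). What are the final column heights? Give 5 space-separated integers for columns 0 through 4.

Answer: 8 9 11 13 0

Derivation:
Drop 1: S rot1 at col 0 lands with bottom-row=0; cleared 0 line(s) (total 0); column heights now [3 2 0 0 0], max=3
Drop 2: L rot1 at col 1 lands with bottom-row=2; cleared 0 line(s) (total 0); column heights now [3 5 3 0 0], max=5
Drop 3: S rot0 at col 0 lands with bottom-row=5; cleared 0 line(s) (total 0); column heights now [6 7 7 0 0], max=7
Drop 4: Z rot1 at col 0 lands with bottom-row=6; cleared 0 line(s) (total 0); column heights now [8 9 7 0 0], max=9
Drop 5: J rot3 at col 2 lands with bottom-row=7; cleared 0 line(s) (total 0); column heights now [8 9 8 10 0], max=10
Drop 6: J rot3 at col 2 lands with bottom-row=10; cleared 0 line(s) (total 0); column heights now [8 9 11 13 0], max=13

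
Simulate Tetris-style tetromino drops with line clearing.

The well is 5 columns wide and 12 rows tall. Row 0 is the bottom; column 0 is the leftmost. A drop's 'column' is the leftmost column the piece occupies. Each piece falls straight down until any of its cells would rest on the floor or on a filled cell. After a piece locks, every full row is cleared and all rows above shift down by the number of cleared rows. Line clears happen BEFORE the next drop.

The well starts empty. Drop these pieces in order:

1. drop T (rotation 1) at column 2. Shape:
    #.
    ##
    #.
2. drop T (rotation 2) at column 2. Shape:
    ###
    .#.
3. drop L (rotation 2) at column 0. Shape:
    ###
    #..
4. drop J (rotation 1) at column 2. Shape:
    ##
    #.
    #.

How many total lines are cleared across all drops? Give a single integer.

Drop 1: T rot1 at col 2 lands with bottom-row=0; cleared 0 line(s) (total 0); column heights now [0 0 3 2 0], max=3
Drop 2: T rot2 at col 2 lands with bottom-row=2; cleared 0 line(s) (total 0); column heights now [0 0 4 4 4], max=4
Drop 3: L rot2 at col 0 lands with bottom-row=3; cleared 0 line(s) (total 0); column heights now [5 5 5 4 4], max=5
Drop 4: J rot1 at col 2 lands with bottom-row=5; cleared 0 line(s) (total 0); column heights now [5 5 8 8 4], max=8

Answer: 0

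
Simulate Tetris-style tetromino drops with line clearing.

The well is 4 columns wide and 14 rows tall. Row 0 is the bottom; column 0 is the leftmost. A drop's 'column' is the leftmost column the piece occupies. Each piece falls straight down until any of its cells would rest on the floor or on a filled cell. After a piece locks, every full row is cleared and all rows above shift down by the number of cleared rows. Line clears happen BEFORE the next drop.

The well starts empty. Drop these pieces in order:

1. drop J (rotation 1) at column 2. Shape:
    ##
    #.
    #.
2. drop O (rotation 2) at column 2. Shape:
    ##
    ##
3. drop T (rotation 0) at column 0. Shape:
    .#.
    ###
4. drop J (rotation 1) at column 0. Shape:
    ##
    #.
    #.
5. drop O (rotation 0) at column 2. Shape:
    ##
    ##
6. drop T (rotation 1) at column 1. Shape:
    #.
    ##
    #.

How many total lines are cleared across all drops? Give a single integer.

Answer: 1

Derivation:
Drop 1: J rot1 at col 2 lands with bottom-row=0; cleared 0 line(s) (total 0); column heights now [0 0 3 3], max=3
Drop 2: O rot2 at col 2 lands with bottom-row=3; cleared 0 line(s) (total 0); column heights now [0 0 5 5], max=5
Drop 3: T rot0 at col 0 lands with bottom-row=5; cleared 0 line(s) (total 0); column heights now [6 7 6 5], max=7
Drop 4: J rot1 at col 0 lands with bottom-row=6; cleared 0 line(s) (total 0); column heights now [9 9 6 5], max=9
Drop 5: O rot0 at col 2 lands with bottom-row=6; cleared 1 line(s) (total 1); column heights now [8 8 7 7], max=8
Drop 6: T rot1 at col 1 lands with bottom-row=8; cleared 0 line(s) (total 1); column heights now [8 11 10 7], max=11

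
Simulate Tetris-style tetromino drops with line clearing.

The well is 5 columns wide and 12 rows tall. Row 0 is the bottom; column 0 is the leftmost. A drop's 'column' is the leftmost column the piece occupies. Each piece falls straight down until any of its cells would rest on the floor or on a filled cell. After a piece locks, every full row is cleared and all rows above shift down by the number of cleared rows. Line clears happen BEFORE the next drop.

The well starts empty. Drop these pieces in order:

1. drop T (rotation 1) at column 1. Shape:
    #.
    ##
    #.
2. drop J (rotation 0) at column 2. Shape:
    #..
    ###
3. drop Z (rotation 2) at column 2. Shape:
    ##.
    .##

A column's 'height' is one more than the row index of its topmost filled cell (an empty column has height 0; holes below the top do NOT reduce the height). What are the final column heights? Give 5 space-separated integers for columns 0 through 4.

Answer: 0 3 5 5 4

Derivation:
Drop 1: T rot1 at col 1 lands with bottom-row=0; cleared 0 line(s) (total 0); column heights now [0 3 2 0 0], max=3
Drop 2: J rot0 at col 2 lands with bottom-row=2; cleared 0 line(s) (total 0); column heights now [0 3 4 3 3], max=4
Drop 3: Z rot2 at col 2 lands with bottom-row=3; cleared 0 line(s) (total 0); column heights now [0 3 5 5 4], max=5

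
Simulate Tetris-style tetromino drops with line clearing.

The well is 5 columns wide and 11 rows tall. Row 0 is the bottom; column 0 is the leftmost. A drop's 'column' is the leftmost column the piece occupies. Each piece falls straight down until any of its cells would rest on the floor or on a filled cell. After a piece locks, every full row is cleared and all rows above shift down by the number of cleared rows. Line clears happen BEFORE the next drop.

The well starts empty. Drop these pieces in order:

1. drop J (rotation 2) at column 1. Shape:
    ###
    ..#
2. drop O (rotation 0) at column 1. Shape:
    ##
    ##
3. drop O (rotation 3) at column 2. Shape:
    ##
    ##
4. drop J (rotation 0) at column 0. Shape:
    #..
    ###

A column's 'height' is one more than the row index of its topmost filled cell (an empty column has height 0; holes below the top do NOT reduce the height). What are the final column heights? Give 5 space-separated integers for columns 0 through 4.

Drop 1: J rot2 at col 1 lands with bottom-row=0; cleared 0 line(s) (total 0); column heights now [0 2 2 2 0], max=2
Drop 2: O rot0 at col 1 lands with bottom-row=2; cleared 0 line(s) (total 0); column heights now [0 4 4 2 0], max=4
Drop 3: O rot3 at col 2 lands with bottom-row=4; cleared 0 line(s) (total 0); column heights now [0 4 6 6 0], max=6
Drop 4: J rot0 at col 0 lands with bottom-row=6; cleared 0 line(s) (total 0); column heights now [8 7 7 6 0], max=8

Answer: 8 7 7 6 0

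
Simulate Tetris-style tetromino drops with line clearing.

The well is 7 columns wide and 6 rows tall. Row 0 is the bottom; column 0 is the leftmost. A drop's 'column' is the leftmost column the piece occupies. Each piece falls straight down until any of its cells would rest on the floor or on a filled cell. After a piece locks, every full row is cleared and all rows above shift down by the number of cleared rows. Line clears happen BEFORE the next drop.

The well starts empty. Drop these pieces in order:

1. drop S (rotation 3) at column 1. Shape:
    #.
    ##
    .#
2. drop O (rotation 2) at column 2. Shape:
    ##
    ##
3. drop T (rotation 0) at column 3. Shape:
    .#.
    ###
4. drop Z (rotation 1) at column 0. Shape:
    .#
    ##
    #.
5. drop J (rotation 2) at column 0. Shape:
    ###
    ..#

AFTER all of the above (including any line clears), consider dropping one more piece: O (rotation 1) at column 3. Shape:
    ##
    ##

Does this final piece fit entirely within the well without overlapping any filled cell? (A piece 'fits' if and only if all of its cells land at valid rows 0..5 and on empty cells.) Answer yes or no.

Drop 1: S rot3 at col 1 lands with bottom-row=0; cleared 0 line(s) (total 0); column heights now [0 3 2 0 0 0 0], max=3
Drop 2: O rot2 at col 2 lands with bottom-row=2; cleared 0 line(s) (total 0); column heights now [0 3 4 4 0 0 0], max=4
Drop 3: T rot0 at col 3 lands with bottom-row=4; cleared 0 line(s) (total 0); column heights now [0 3 4 5 6 5 0], max=6
Drop 4: Z rot1 at col 0 lands with bottom-row=2; cleared 0 line(s) (total 0); column heights now [4 5 4 5 6 5 0], max=6
Drop 5: J rot2 at col 0 lands with bottom-row=4; cleared 0 line(s) (total 0); column heights now [6 6 6 5 6 5 0], max=6
Test piece O rot1 at col 3 (width 2): heights before test = [6 6 6 5 6 5 0]; fits = False

Answer: no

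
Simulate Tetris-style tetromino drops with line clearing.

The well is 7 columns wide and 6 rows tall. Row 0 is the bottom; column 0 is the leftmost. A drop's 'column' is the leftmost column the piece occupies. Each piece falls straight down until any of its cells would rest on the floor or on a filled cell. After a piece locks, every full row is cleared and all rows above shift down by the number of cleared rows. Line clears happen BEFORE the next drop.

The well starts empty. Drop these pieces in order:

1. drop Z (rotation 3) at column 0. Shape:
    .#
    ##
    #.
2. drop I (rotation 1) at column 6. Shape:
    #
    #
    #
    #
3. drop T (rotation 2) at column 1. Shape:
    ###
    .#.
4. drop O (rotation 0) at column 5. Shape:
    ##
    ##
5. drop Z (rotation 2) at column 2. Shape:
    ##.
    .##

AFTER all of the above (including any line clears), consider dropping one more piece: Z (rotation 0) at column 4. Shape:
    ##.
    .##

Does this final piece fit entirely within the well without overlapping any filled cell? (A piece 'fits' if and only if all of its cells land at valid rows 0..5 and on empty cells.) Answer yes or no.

Answer: no

Derivation:
Drop 1: Z rot3 at col 0 lands with bottom-row=0; cleared 0 line(s) (total 0); column heights now [2 3 0 0 0 0 0], max=3
Drop 2: I rot1 at col 6 lands with bottom-row=0; cleared 0 line(s) (total 0); column heights now [2 3 0 0 0 0 4], max=4
Drop 3: T rot2 at col 1 lands with bottom-row=2; cleared 0 line(s) (total 0); column heights now [2 4 4 4 0 0 4], max=4
Drop 4: O rot0 at col 5 lands with bottom-row=4; cleared 0 line(s) (total 0); column heights now [2 4 4 4 0 6 6], max=6
Drop 5: Z rot2 at col 2 lands with bottom-row=4; cleared 0 line(s) (total 0); column heights now [2 4 6 6 5 6 6], max=6
Test piece Z rot0 at col 4 (width 3): heights before test = [2 4 6 6 5 6 6]; fits = False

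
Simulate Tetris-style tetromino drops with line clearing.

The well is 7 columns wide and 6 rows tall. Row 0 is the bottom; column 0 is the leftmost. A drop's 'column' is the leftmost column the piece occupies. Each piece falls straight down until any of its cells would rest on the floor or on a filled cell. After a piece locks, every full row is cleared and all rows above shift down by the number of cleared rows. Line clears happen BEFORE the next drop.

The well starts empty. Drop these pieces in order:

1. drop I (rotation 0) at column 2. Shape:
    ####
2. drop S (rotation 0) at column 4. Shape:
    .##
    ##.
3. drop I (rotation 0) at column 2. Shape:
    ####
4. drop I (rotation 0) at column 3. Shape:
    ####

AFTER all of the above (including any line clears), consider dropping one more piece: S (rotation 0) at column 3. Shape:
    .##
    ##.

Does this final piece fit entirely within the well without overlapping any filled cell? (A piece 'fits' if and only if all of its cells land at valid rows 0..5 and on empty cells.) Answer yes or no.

Drop 1: I rot0 at col 2 lands with bottom-row=0; cleared 0 line(s) (total 0); column heights now [0 0 1 1 1 1 0], max=1
Drop 2: S rot0 at col 4 lands with bottom-row=1; cleared 0 line(s) (total 0); column heights now [0 0 1 1 2 3 3], max=3
Drop 3: I rot0 at col 2 lands with bottom-row=3; cleared 0 line(s) (total 0); column heights now [0 0 4 4 4 4 3], max=4
Drop 4: I rot0 at col 3 lands with bottom-row=4; cleared 0 line(s) (total 0); column heights now [0 0 4 5 5 5 5], max=5
Test piece S rot0 at col 3 (width 3): heights before test = [0 0 4 5 5 5 5]; fits = False

Answer: no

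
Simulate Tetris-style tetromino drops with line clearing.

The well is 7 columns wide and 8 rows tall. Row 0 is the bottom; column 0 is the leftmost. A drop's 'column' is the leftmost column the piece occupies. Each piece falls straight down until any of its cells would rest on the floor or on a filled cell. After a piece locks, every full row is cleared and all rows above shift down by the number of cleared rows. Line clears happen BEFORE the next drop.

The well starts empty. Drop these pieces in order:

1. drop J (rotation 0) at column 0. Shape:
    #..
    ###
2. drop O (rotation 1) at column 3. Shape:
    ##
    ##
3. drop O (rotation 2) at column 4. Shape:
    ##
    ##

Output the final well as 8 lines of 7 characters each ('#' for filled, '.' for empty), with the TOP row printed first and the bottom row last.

Drop 1: J rot0 at col 0 lands with bottom-row=0; cleared 0 line(s) (total 0); column heights now [2 1 1 0 0 0 0], max=2
Drop 2: O rot1 at col 3 lands with bottom-row=0; cleared 0 line(s) (total 0); column heights now [2 1 1 2 2 0 0], max=2
Drop 3: O rot2 at col 4 lands with bottom-row=2; cleared 0 line(s) (total 0); column heights now [2 1 1 2 4 4 0], max=4

Answer: .......
.......
.......
.......
....##.
....##.
#..##..
#####..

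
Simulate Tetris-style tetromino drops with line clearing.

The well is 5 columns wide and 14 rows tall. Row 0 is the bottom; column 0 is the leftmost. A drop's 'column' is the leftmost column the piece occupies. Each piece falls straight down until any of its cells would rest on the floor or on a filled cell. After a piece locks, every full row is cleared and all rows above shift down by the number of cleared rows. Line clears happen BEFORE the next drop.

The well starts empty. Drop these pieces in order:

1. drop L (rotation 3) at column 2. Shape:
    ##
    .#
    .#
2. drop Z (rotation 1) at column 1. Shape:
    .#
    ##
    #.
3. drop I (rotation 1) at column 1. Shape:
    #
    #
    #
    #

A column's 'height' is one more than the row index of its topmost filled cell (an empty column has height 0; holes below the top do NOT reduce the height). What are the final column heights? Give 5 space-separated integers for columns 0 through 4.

Answer: 0 8 5 3 0

Derivation:
Drop 1: L rot3 at col 2 lands with bottom-row=0; cleared 0 line(s) (total 0); column heights now [0 0 3 3 0], max=3
Drop 2: Z rot1 at col 1 lands with bottom-row=2; cleared 0 line(s) (total 0); column heights now [0 4 5 3 0], max=5
Drop 3: I rot1 at col 1 lands with bottom-row=4; cleared 0 line(s) (total 0); column heights now [0 8 5 3 0], max=8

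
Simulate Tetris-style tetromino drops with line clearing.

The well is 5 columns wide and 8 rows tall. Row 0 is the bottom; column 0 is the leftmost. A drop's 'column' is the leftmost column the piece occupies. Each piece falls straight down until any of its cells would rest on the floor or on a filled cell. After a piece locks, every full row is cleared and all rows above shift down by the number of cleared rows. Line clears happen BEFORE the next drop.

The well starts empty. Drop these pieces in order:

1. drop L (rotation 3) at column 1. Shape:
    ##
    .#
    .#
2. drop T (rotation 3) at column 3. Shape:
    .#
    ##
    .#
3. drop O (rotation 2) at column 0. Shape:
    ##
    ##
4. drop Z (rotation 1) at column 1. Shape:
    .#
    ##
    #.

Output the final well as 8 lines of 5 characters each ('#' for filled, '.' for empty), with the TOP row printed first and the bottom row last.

Drop 1: L rot3 at col 1 lands with bottom-row=0; cleared 0 line(s) (total 0); column heights now [0 3 3 0 0], max=3
Drop 2: T rot3 at col 3 lands with bottom-row=0; cleared 0 line(s) (total 0); column heights now [0 3 3 2 3], max=3
Drop 3: O rot2 at col 0 lands with bottom-row=3; cleared 0 line(s) (total 0); column heights now [5 5 3 2 3], max=5
Drop 4: Z rot1 at col 1 lands with bottom-row=5; cleared 0 line(s) (total 0); column heights now [5 7 8 2 3], max=8

Answer: ..#..
.##..
.#...
##...
##...
.##.#
..###
..#.#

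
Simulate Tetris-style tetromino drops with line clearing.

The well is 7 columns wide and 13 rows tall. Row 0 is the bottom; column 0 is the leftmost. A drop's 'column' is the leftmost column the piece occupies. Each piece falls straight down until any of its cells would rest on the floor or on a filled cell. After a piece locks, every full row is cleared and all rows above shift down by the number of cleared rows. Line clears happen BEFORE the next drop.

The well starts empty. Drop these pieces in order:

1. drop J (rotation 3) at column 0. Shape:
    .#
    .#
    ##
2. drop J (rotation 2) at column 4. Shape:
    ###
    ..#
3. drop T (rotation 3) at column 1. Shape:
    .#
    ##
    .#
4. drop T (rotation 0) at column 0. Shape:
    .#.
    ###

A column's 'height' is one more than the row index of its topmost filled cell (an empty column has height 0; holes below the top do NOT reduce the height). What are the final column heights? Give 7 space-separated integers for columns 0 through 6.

Drop 1: J rot3 at col 0 lands with bottom-row=0; cleared 0 line(s) (total 0); column heights now [1 3 0 0 0 0 0], max=3
Drop 2: J rot2 at col 4 lands with bottom-row=0; cleared 0 line(s) (total 0); column heights now [1 3 0 0 2 2 2], max=3
Drop 3: T rot3 at col 1 lands with bottom-row=2; cleared 0 line(s) (total 0); column heights now [1 4 5 0 2 2 2], max=5
Drop 4: T rot0 at col 0 lands with bottom-row=5; cleared 0 line(s) (total 0); column heights now [6 7 6 0 2 2 2], max=7

Answer: 6 7 6 0 2 2 2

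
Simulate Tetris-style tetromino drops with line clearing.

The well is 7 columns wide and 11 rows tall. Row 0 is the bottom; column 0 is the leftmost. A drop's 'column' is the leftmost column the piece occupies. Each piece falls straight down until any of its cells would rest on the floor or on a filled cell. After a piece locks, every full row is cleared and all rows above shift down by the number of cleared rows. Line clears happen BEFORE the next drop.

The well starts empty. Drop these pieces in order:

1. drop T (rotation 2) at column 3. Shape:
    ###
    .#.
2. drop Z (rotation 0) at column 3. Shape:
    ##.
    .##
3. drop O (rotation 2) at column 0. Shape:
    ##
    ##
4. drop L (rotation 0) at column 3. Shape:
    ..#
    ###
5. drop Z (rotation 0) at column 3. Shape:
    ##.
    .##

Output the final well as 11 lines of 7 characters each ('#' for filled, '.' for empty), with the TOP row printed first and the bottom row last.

Drop 1: T rot2 at col 3 lands with bottom-row=0; cleared 0 line(s) (total 0); column heights now [0 0 0 2 2 2 0], max=2
Drop 2: Z rot0 at col 3 lands with bottom-row=2; cleared 0 line(s) (total 0); column heights now [0 0 0 4 4 3 0], max=4
Drop 3: O rot2 at col 0 lands with bottom-row=0; cleared 0 line(s) (total 0); column heights now [2 2 0 4 4 3 0], max=4
Drop 4: L rot0 at col 3 lands with bottom-row=4; cleared 0 line(s) (total 0); column heights now [2 2 0 5 5 6 0], max=6
Drop 5: Z rot0 at col 3 lands with bottom-row=6; cleared 0 line(s) (total 0); column heights now [2 2 0 8 8 7 0], max=8

Answer: .......
.......
.......
...##..
....##.
.....#.
...###.
...##..
....##.
##.###.
##..#..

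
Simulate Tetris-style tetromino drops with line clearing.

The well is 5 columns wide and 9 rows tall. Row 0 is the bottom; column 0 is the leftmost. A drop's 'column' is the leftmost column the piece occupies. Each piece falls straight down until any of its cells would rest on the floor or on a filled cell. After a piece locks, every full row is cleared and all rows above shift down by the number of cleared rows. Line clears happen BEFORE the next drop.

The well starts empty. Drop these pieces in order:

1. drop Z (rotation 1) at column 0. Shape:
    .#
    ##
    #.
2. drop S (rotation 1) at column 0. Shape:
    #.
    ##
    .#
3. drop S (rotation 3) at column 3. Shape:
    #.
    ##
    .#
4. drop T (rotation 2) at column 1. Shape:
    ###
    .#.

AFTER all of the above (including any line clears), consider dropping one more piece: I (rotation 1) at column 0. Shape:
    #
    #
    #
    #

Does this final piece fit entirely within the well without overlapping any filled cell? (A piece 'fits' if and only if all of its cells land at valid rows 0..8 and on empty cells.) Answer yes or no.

Drop 1: Z rot1 at col 0 lands with bottom-row=0; cleared 0 line(s) (total 0); column heights now [2 3 0 0 0], max=3
Drop 2: S rot1 at col 0 lands with bottom-row=3; cleared 0 line(s) (total 0); column heights now [6 5 0 0 0], max=6
Drop 3: S rot3 at col 3 lands with bottom-row=0; cleared 0 line(s) (total 0); column heights now [6 5 0 3 2], max=6
Drop 4: T rot2 at col 1 lands with bottom-row=4; cleared 0 line(s) (total 0); column heights now [6 6 6 6 2], max=6
Test piece I rot1 at col 0 (width 1): heights before test = [6 6 6 6 2]; fits = False

Answer: no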